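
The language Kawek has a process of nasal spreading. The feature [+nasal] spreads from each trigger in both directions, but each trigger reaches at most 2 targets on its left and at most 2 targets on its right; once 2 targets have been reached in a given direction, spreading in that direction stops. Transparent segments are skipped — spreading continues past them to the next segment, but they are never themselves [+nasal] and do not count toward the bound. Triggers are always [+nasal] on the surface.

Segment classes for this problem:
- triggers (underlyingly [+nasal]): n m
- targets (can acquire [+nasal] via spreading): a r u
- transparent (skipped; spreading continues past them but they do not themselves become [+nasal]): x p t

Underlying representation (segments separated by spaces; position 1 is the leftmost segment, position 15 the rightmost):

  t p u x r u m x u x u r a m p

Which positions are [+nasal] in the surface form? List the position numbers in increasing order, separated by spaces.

5 6 7 9 11 12 13 14

From /m/ at 7 rightward: 8 /x/ transparent; 9 /u/ → [+nasal]; 10 /x/ transparent; 11 /u/ → [+nasal]; bound reached.
From /m/ at 7 leftward: 6 /u/ → [+nasal]; 5 /r/ → [+nasal]; bound reached.
From /m/ at 14 rightward: 15 /p/ transparent; word edge.
From /m/ at 14 leftward: 13 /a/ → [+nasal]; 12 /r/ → [+nasal]; bound reached.
Target with no active source: position 3 stays [-nasal].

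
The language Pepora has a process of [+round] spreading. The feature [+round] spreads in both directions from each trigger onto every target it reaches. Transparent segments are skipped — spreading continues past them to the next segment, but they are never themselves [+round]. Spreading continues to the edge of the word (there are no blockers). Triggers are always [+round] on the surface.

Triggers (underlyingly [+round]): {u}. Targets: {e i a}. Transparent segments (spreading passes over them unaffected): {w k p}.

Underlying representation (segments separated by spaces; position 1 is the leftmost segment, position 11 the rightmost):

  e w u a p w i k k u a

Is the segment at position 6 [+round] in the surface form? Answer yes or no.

From /u/ at 3 rightward: 4 /a/ → [+round]; 5 /p/ transparent; 6 /w/ transparent; 7 /i/ → [+round]; 8 /k/ transparent; 9 /k/ transparent; 10 /u/ is itself a trigger — this domain ends here.
From /u/ at 3 leftward: 2 /w/ transparent; 1 /e/ → [+round]; word edge.
From /u/ at 10 rightward: 11 /a/ → [+round]; word edge.
From /u/ at 10 leftward: 9 /k/ transparent; 8 /k/ transparent; 7 /i/ → [+round]; 6 /w/ transparent; 5 /p/ transparent; 4 /a/ → [+round]; 3 /u/ is itself a trigger — this domain ends here.
[+round] positions on the surface: 1 3 4 7 10 11.

no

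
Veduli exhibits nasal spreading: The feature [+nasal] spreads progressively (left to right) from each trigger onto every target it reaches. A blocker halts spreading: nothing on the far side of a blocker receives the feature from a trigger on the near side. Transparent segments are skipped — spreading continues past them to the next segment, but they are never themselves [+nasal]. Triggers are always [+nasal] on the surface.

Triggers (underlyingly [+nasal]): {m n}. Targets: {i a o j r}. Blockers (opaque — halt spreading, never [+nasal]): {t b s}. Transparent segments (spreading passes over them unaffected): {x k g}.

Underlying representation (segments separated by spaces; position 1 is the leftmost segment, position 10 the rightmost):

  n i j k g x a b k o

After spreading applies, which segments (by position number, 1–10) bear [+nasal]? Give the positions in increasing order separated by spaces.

From /n/ at 1 rightward: 2 /i/ → [+nasal]; 3 /j/ → [+nasal]; 4 /k/ transparent; 5 /g/ transparent; 6 /x/ transparent; 7 /a/ → [+nasal]; 8 /b/ blocks.
Target with no active source: position 10 stays [-nasal].

1 2 3 7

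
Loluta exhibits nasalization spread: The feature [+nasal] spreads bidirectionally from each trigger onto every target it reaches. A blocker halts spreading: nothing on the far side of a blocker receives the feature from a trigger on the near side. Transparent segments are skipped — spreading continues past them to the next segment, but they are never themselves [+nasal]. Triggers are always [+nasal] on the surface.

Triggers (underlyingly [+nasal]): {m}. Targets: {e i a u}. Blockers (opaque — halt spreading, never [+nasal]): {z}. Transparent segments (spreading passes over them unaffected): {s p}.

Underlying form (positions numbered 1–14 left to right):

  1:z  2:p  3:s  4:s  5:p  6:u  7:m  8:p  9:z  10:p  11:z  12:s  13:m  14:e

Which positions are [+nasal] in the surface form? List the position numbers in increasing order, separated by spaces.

From /m/ at 7 rightward: 8 /p/ transparent; 9 /z/ blocks.
From /m/ at 7 leftward: 6 /u/ → [+nasal]; 5 /p/ transparent; 4 /s/ transparent; 3 /s/ transparent; 2 /p/ transparent; 1 /z/ blocks.
From /m/ at 13 rightward: 14 /e/ → [+nasal]; word edge.
From /m/ at 13 leftward: 12 /s/ transparent; 11 /z/ blocks.

6 7 13 14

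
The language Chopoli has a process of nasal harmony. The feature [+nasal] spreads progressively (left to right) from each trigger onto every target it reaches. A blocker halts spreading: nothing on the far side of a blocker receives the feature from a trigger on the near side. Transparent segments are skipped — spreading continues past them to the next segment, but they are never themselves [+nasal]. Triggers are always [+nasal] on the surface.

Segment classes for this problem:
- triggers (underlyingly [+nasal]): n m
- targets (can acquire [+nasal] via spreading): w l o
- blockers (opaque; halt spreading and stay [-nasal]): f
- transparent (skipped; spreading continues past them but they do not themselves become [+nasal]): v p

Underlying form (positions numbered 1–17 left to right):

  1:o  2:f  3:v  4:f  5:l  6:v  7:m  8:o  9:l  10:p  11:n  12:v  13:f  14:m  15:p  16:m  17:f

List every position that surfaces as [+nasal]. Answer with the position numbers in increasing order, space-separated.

7 8 9 11 14 16

From /m/ at 7 rightward: 8 /o/ → [+nasal]; 9 /l/ → [+nasal]; 10 /p/ transparent; 11 /n/ is itself a trigger — this domain ends here.
From /n/ at 11 rightward: 12 /v/ transparent; 13 /f/ blocks.
From /m/ at 14 rightward: 15 /p/ transparent; 16 /m/ is itself a trigger — this domain ends here.
From /m/ at 16 rightward: 17 /f/ blocks.
Targets with no active source: positions 1 5 stay [-nasal].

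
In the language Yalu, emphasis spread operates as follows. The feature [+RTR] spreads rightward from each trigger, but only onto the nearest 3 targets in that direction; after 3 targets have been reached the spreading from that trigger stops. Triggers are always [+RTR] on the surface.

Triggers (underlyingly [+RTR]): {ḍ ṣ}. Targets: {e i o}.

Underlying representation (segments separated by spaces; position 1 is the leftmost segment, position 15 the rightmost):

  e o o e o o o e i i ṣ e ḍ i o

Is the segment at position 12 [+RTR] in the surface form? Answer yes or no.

From /ṣ/ at 11 rightward: 12 /e/ → [+RTR]; 13 /ḍ/ is itself a trigger — this domain ends here.
From /ḍ/ at 13 rightward: 14 /i/ → [+RTR]; 15 /o/ → [+RTR]; word edge.
Targets with no active source: positions 1 2 3 4 5 6 7 8 9 10 stay [-emphatic].
[+RTR] positions on the surface: 11 12 13 14 15.

yes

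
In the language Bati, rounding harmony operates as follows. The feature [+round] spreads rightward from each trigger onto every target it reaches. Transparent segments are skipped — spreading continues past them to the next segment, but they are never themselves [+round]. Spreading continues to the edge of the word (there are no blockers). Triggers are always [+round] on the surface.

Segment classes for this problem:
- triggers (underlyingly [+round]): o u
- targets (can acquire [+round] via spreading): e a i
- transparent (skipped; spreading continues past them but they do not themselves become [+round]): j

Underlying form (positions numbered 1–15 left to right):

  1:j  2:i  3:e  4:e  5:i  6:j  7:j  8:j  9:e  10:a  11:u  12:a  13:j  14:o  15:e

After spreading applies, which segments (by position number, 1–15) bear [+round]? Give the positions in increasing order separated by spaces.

From /u/ at 11 rightward: 12 /a/ → [+round]; 13 /j/ transparent; 14 /o/ is itself a trigger — this domain ends here.
From /o/ at 14 rightward: 15 /e/ → [+round]; word edge.
Targets with no active source: positions 2 3 4 5 9 10 stay [-round].

11 12 14 15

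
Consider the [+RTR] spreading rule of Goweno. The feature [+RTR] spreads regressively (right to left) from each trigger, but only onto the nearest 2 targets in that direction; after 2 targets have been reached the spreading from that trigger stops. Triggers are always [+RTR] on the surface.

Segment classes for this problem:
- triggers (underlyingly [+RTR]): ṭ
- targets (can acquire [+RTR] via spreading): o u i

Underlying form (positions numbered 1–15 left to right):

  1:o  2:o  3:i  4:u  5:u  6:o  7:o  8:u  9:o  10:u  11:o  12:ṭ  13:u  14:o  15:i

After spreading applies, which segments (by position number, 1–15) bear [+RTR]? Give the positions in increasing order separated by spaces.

10 11 12

From /ṭ/ at 12 leftward: 11 /o/ → [+RTR]; 10 /u/ → [+RTR]; bound reached.
Targets with no active source: positions 1 2 3 4 5 6 7 8 9 13 14 15 stay [-emphatic].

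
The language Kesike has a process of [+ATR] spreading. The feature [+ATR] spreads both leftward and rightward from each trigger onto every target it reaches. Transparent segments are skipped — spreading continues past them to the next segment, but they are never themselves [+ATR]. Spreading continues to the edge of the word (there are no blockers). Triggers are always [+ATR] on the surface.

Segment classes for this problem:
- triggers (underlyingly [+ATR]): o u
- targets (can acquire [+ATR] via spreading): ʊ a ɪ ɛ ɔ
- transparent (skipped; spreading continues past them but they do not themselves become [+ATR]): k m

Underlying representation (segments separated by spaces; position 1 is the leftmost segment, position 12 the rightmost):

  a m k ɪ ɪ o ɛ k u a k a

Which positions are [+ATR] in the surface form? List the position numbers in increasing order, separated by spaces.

1 4 5 6 7 9 10 12

From /o/ at 6 rightward: 7 /ɛ/ → [+ATR]; 8 /k/ transparent; 9 /u/ is itself a trigger — this domain ends here.
From /o/ at 6 leftward: 5 /ɪ/ → [+ATR]; 4 /ɪ/ → [+ATR]; 3 /k/ transparent; 2 /m/ transparent; 1 /a/ → [+ATR]; word edge.
From /u/ at 9 rightward: 10 /a/ → [+ATR]; 11 /k/ transparent; 12 /a/ → [+ATR]; word edge.
From /u/ at 9 leftward: 8 /k/ transparent; 7 /ɛ/ → [+ATR]; 6 /o/ is itself a trigger — this domain ends here.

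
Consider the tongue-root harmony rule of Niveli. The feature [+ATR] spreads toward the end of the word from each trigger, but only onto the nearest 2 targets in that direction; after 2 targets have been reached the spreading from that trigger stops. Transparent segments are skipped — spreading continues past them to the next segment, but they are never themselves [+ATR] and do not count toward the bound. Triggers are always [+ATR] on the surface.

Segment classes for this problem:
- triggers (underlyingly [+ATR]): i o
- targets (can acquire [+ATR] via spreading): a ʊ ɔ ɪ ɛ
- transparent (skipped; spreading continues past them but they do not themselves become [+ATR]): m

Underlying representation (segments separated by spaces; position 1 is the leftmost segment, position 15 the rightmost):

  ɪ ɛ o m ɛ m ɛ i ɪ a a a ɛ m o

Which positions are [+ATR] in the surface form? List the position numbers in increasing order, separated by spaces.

3 5 7 8 9 10 15

From /o/ at 3 rightward: 4 /m/ transparent; 5 /ɛ/ → [+ATR]; 6 /m/ transparent; 7 /ɛ/ → [+ATR]; bound reached.
From /i/ at 8 rightward: 9 /ɪ/ → [+ATR]; 10 /a/ → [+ATR]; bound reached.
From /o/ at 15 rightward: word edge.
Targets with no active source: positions 1 2 11 12 13 stay [-ATR].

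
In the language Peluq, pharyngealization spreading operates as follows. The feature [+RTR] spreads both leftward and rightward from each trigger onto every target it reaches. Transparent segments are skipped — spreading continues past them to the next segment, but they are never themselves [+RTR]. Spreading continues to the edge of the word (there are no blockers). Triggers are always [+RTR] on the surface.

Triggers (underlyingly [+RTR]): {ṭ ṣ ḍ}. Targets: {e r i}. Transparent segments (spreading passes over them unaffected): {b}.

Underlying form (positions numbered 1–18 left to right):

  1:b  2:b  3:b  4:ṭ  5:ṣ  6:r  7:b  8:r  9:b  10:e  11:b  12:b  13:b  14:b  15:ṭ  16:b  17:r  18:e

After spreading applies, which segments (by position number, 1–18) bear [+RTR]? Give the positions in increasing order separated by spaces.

4 5 6 8 10 15 17 18

From /ṭ/ at 4 rightward: 5 /ṣ/ is itself a trigger — this domain ends here.
From /ṭ/ at 4 leftward: 3 /b/ transparent; 2 /b/ transparent; 1 /b/ transparent; word edge.
From /ṣ/ at 5 rightward: 6 /r/ → [+RTR]; 7 /b/ transparent; 8 /r/ → [+RTR]; 9 /b/ transparent; 10 /e/ → [+RTR]; 11 /b/ transparent; 12 /b/ transparent; 13 /b/ transparent; 14 /b/ transparent; 15 /ṭ/ is itself a trigger — this domain ends here.
From /ṣ/ at 5 leftward: 4 /ṭ/ is itself a trigger — this domain ends here.
From /ṭ/ at 15 rightward: 16 /b/ transparent; 17 /r/ → [+RTR]; 18 /e/ → [+RTR]; word edge.
From /ṭ/ at 15 leftward: 14 /b/ transparent; 13 /b/ transparent; 12 /b/ transparent; 11 /b/ transparent; 10 /e/ → [+RTR]; 9 /b/ transparent; 8 /r/ → [+RTR]; 7 /b/ transparent; 6 /r/ → [+RTR]; 5 /ṣ/ is itself a trigger — this domain ends here.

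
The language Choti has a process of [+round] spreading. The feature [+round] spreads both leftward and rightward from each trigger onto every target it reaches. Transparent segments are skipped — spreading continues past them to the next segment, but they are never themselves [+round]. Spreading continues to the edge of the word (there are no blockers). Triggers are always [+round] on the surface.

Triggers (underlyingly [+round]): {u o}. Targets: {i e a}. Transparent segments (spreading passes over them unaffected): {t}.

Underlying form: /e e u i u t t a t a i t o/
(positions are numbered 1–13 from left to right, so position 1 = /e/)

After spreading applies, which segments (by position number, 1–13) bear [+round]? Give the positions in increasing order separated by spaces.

1 2 3 4 5 8 10 11 13

From /u/ at 3 rightward: 4 /i/ → [+round]; 5 /u/ is itself a trigger — this domain ends here.
From /u/ at 3 leftward: 2 /e/ → [+round]; 1 /e/ → [+round]; word edge.
From /u/ at 5 rightward: 6 /t/ transparent; 7 /t/ transparent; 8 /a/ → [+round]; 9 /t/ transparent; 10 /a/ → [+round]; 11 /i/ → [+round]; 12 /t/ transparent; 13 /o/ is itself a trigger — this domain ends here.
From /u/ at 5 leftward: 4 /i/ → [+round]; 3 /u/ is itself a trigger — this domain ends here.
From /o/ at 13 rightward: word edge.
From /o/ at 13 leftward: 12 /t/ transparent; 11 /i/ → [+round]; 10 /a/ → [+round]; 9 /t/ transparent; 8 /a/ → [+round]; 7 /t/ transparent; 6 /t/ transparent; 5 /u/ is itself a trigger — this domain ends here.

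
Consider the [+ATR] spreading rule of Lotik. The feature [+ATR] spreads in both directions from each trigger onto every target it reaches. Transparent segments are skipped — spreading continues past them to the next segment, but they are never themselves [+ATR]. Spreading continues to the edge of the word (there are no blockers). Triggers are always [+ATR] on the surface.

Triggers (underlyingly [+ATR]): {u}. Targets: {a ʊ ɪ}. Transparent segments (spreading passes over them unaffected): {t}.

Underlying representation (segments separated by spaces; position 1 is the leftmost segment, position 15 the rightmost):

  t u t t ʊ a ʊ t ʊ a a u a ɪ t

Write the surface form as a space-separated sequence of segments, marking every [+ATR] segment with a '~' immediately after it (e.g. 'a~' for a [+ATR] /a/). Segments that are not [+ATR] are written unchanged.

From /u/ at 2 rightward: 3 /t/ transparent; 4 /t/ transparent; 5 /ʊ/ → [+ATR]; 6 /a/ → [+ATR]; 7 /ʊ/ → [+ATR]; 8 /t/ transparent; 9 /ʊ/ → [+ATR]; 10 /a/ → [+ATR]; 11 /a/ → [+ATR]; 12 /u/ is itself a trigger — this domain ends here.
From /u/ at 2 leftward: 1 /t/ transparent; word edge.
From /u/ at 12 rightward: 13 /a/ → [+ATR]; 14 /ɪ/ → [+ATR]; 15 /t/ transparent; word edge.
From /u/ at 12 leftward: 11 /a/ → [+ATR]; 10 /a/ → [+ATR]; 9 /ʊ/ → [+ATR]; 8 /t/ transparent; 7 /ʊ/ → [+ATR]; 6 /a/ → [+ATR]; 5 /ʊ/ → [+ATR]; 4 /t/ transparent; 3 /t/ transparent; 2 /u/ is itself a trigger — this domain ends here.
[+ATR] positions on the surface: 2 5 6 7 9 10 11 12 13 14.

t u~ t t ʊ~ a~ ʊ~ t ʊ~ a~ a~ u~ a~ ɪ~ t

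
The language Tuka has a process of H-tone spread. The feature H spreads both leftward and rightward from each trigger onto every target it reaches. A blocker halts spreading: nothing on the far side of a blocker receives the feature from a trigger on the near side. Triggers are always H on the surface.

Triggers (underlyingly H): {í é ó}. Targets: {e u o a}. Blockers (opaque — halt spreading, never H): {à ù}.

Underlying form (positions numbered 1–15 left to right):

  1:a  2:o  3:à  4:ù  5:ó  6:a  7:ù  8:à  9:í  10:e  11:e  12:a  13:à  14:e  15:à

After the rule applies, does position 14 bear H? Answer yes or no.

From /ó/ at 5 rightward: 6 /a/ → H; 7 /ù/ blocks.
From /ó/ at 5 leftward: 4 /ù/ blocks.
From /í/ at 9 rightward: 10 /e/ → H; 11 /e/ → H; 12 /a/ → H; 13 /à/ blocks.
From /í/ at 9 leftward: 8 /à/ blocks.
Targets with no active source: positions 1 2 14 stay [-high tone].
H positions on the surface: 5 6 9 10 11 12.

no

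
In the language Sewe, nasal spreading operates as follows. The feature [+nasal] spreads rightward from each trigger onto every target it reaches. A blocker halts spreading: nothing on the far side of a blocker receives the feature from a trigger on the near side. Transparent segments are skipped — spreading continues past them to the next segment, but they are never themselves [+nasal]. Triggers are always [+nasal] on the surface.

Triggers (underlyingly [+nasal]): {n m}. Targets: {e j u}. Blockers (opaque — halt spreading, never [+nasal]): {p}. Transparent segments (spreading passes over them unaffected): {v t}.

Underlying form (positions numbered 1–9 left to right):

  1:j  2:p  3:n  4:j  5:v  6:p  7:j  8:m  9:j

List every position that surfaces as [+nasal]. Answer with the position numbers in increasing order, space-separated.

3 4 8 9

From /n/ at 3 rightward: 4 /j/ → [+nasal]; 5 /v/ transparent; 6 /p/ blocks.
From /m/ at 8 rightward: 9 /j/ → [+nasal]; word edge.
Targets with no active source: positions 1 7 stay [-nasal].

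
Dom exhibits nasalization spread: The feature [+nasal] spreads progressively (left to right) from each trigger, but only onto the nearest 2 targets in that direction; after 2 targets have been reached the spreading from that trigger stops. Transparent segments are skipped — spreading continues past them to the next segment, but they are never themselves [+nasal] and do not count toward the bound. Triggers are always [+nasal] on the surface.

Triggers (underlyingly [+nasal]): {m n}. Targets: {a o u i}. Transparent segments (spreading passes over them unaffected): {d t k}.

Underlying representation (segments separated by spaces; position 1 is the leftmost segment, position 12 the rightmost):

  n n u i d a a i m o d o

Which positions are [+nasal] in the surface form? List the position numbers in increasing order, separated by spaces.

From /n/ at 1 rightward: 2 /n/ is itself a trigger — this domain ends here.
From /n/ at 2 rightward: 3 /u/ → [+nasal]; 4 /i/ → [+nasal]; bound reached.
From /m/ at 9 rightward: 10 /o/ → [+nasal]; 11 /d/ transparent; 12 /o/ → [+nasal]; bound reached.
Targets with no active source: positions 6 7 8 stay [-nasal].

1 2 3 4 9 10 12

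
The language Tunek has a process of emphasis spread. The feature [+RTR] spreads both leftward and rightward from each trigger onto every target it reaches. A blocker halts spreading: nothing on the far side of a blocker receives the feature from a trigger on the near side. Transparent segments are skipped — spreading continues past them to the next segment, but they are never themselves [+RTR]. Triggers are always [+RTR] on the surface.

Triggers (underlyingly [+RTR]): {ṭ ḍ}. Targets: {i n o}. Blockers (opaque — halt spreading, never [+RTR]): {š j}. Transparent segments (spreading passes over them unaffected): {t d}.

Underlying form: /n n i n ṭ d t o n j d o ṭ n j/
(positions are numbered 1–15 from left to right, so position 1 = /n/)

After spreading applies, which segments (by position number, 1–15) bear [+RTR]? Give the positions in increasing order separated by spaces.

1 2 3 4 5 8 9 12 13 14

From /ṭ/ at 5 rightward: 6 /d/ transparent; 7 /t/ transparent; 8 /o/ → [+RTR]; 9 /n/ → [+RTR]; 10 /j/ blocks.
From /ṭ/ at 5 leftward: 4 /n/ → [+RTR]; 3 /i/ → [+RTR]; 2 /n/ → [+RTR]; 1 /n/ → [+RTR]; word edge.
From /ṭ/ at 13 rightward: 14 /n/ → [+RTR]; 15 /j/ blocks.
From /ṭ/ at 13 leftward: 12 /o/ → [+RTR]; 11 /d/ transparent; 10 /j/ blocks.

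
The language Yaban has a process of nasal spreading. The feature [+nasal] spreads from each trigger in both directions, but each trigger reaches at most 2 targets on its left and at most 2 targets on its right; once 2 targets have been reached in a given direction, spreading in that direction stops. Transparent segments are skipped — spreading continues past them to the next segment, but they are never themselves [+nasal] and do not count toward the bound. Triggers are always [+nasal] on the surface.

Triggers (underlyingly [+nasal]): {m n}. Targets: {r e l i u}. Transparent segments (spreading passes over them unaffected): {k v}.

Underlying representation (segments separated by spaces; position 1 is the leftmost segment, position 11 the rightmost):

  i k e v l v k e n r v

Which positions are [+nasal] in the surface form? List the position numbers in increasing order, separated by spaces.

From /n/ at 9 rightward: 10 /r/ → [+nasal]; 11 /v/ transparent; word edge.
From /n/ at 9 leftward: 8 /e/ → [+nasal]; 7 /k/ transparent; 6 /v/ transparent; 5 /l/ → [+nasal]; bound reached.
Targets with no active source: positions 1 3 stay [-nasal].

5 8 9 10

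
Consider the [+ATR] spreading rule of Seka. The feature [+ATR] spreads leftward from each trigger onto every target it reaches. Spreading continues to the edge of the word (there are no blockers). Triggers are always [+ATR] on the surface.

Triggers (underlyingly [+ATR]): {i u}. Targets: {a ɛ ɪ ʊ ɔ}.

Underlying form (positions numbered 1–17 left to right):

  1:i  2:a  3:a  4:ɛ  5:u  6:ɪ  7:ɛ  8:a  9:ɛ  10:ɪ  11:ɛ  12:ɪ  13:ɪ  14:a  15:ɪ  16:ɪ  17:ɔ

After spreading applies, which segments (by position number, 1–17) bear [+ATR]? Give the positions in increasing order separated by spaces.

From /i/ at 1 leftward: word edge.
From /u/ at 5 leftward: 4 /ɛ/ → [+ATR]; 3 /a/ → [+ATR]; 2 /a/ → [+ATR]; 1 /i/ is itself a trigger — this domain ends here.
Targets with no active source: positions 6 7 8 9 10 11 12 13 14 15 16 17 stay [-ATR].

1 2 3 4 5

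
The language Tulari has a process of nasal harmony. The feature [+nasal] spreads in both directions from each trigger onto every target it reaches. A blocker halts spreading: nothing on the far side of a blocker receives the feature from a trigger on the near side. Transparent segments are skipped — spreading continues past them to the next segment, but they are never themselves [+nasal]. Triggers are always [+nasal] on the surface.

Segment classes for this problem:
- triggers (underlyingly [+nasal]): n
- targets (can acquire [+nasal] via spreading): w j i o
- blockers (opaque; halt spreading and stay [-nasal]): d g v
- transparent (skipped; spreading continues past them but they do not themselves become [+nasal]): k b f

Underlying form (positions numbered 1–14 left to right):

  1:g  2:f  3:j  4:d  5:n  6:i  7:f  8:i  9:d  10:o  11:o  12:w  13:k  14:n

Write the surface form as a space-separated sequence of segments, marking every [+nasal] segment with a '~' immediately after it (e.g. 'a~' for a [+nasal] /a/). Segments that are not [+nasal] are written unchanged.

From /n/ at 5 rightward: 6 /i/ → [+nasal]; 7 /f/ transparent; 8 /i/ → [+nasal]; 9 /d/ blocks.
From /n/ at 5 leftward: 4 /d/ blocks.
From /n/ at 14 rightward: word edge.
From /n/ at 14 leftward: 13 /k/ transparent; 12 /w/ → [+nasal]; 11 /o/ → [+nasal]; 10 /o/ → [+nasal]; 9 /d/ blocks.
Target with no active source: position 3 stays [-nasal].
[+nasal] positions on the surface: 5 6 8 10 11 12 14.

g f j d n~ i~ f i~ d o~ o~ w~ k n~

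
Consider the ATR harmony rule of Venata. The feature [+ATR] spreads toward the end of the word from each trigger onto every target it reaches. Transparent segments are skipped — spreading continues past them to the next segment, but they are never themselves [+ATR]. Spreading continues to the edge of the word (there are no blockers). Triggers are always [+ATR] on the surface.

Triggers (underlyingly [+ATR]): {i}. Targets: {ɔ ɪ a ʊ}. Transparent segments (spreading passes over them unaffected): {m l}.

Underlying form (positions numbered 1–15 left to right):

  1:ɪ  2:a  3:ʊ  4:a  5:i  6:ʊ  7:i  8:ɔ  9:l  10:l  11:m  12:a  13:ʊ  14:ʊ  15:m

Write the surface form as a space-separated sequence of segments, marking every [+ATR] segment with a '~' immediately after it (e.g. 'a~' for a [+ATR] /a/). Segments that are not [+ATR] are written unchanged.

ɪ a ʊ a i~ ʊ~ i~ ɔ~ l l m a~ ʊ~ ʊ~ m

From /i/ at 5 rightward: 6 /ʊ/ → [+ATR]; 7 /i/ is itself a trigger — this domain ends here.
From /i/ at 7 rightward: 8 /ɔ/ → [+ATR]; 9 /l/ transparent; 10 /l/ transparent; 11 /m/ transparent; 12 /a/ → [+ATR]; 13 /ʊ/ → [+ATR]; 14 /ʊ/ → [+ATR]; 15 /m/ transparent; word edge.
Targets with no active source: positions 1 2 3 4 stay [-ATR].
[+ATR] positions on the surface: 5 6 7 8 12 13 14.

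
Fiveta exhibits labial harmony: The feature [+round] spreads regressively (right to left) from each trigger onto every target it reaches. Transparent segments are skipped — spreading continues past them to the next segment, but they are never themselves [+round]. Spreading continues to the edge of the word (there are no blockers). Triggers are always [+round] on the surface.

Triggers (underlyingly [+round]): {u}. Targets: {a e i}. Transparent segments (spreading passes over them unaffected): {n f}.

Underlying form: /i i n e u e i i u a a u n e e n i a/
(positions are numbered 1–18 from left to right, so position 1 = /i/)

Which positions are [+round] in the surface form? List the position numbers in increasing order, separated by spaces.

From /u/ at 5 leftward: 4 /e/ → [+round]; 3 /n/ transparent; 2 /i/ → [+round]; 1 /i/ → [+round]; word edge.
From /u/ at 9 leftward: 8 /i/ → [+round]; 7 /i/ → [+round]; 6 /e/ → [+round]; 5 /u/ is itself a trigger — this domain ends here.
From /u/ at 12 leftward: 11 /a/ → [+round]; 10 /a/ → [+round]; 9 /u/ is itself a trigger — this domain ends here.
Targets with no active source: positions 14 15 17 18 stay [-round].

1 2 4 5 6 7 8 9 10 11 12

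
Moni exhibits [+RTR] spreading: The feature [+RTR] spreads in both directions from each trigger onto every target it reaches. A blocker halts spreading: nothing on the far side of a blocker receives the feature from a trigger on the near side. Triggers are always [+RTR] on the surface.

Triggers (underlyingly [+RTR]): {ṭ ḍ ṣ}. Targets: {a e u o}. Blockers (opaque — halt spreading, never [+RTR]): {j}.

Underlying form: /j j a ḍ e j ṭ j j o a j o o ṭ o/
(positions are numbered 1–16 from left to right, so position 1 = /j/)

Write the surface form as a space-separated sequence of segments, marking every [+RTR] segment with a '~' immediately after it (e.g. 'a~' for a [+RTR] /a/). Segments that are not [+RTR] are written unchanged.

j j a~ ḍ~ e~ j ṭ~ j j o a j o~ o~ ṭ~ o~

From /ḍ/ at 4 rightward: 5 /e/ → [+RTR]; 6 /j/ blocks.
From /ḍ/ at 4 leftward: 3 /a/ → [+RTR]; 2 /j/ blocks.
From /ṭ/ at 7 rightward: 8 /j/ blocks.
From /ṭ/ at 7 leftward: 6 /j/ blocks.
From /ṭ/ at 15 rightward: 16 /o/ → [+RTR]; word edge.
From /ṭ/ at 15 leftward: 14 /o/ → [+RTR]; 13 /o/ → [+RTR]; 12 /j/ blocks.
Targets with no active source: positions 10 11 stay [-emphatic].
[+RTR] positions on the surface: 3 4 5 7 13 14 15 16.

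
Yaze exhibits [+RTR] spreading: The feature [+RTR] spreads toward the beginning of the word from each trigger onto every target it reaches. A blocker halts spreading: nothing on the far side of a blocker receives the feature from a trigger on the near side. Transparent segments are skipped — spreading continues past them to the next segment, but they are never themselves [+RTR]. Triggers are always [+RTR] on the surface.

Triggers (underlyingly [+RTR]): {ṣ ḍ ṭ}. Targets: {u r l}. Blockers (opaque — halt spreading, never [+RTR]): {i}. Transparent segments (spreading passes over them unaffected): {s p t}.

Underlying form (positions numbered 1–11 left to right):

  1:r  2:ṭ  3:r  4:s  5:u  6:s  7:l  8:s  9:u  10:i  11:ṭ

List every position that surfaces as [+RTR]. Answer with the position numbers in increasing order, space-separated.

1 2 11

From /ṭ/ at 2 leftward: 1 /r/ → [+RTR]; word edge.
From /ṭ/ at 11 leftward: 10 /i/ blocks.
Targets with no active source: positions 3 5 7 9 stay [-emphatic].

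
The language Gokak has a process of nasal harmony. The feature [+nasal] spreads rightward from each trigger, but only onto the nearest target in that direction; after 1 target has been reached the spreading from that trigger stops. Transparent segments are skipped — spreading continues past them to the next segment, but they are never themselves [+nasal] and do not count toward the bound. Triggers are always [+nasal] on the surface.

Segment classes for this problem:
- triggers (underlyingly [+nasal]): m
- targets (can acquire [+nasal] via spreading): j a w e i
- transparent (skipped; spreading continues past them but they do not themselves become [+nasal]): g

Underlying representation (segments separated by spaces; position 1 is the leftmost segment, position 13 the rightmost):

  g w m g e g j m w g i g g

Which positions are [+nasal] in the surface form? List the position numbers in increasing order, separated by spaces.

From /m/ at 3 rightward: 4 /g/ transparent; 5 /e/ → [+nasal]; bound reached.
From /m/ at 8 rightward: 9 /w/ → [+nasal]; bound reached.
Targets with no active source: positions 2 7 11 stay [-nasal].

3 5 8 9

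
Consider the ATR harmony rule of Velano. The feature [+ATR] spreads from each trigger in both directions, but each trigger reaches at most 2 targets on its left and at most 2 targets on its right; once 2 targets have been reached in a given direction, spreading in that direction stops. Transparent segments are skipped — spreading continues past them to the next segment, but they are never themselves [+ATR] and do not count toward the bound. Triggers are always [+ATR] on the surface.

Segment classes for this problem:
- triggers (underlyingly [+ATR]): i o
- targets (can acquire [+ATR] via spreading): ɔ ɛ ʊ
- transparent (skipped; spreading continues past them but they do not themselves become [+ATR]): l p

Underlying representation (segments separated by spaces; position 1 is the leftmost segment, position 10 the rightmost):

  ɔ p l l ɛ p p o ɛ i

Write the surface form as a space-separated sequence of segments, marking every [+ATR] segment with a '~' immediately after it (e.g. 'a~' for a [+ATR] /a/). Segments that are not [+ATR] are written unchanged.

From /o/ at 8 rightward: 9 /ɛ/ → [+ATR]; 10 /i/ is itself a trigger — this domain ends here.
From /o/ at 8 leftward: 7 /p/ transparent; 6 /p/ transparent; 5 /ɛ/ → [+ATR]; 4 /l/ transparent; 3 /l/ transparent; 2 /p/ transparent; 1 /ɔ/ → [+ATR]; bound reached.
From /i/ at 10 rightward: word edge.
From /i/ at 10 leftward: 9 /ɛ/ → [+ATR]; 8 /o/ is itself a trigger — this domain ends here.
[+ATR] positions on the surface: 1 5 8 9 10.

ɔ~ p l l ɛ~ p p o~ ɛ~ i~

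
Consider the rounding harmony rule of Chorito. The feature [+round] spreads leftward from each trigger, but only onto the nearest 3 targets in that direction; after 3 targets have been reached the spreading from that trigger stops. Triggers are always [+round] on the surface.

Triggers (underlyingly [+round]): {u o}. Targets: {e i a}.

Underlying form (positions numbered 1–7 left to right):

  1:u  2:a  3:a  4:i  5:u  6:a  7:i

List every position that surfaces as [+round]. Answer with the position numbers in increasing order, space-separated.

1 2 3 4 5

From /u/ at 1 leftward: word edge.
From /u/ at 5 leftward: 4 /i/ → [+round]; 3 /a/ → [+round]; 2 /a/ → [+round]; bound reached.
Targets with no active source: positions 6 7 stay [-round].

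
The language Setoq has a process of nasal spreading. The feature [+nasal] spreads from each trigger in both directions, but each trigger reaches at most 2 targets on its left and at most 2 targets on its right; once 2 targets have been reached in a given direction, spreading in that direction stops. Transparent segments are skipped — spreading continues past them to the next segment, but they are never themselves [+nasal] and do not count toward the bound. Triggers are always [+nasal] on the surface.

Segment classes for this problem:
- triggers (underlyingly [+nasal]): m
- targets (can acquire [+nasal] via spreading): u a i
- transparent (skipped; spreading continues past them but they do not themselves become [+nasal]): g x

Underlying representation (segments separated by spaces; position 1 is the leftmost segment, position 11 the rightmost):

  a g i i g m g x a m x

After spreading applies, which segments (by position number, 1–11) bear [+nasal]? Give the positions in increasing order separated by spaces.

From /m/ at 6 rightward: 7 /g/ transparent; 8 /x/ transparent; 9 /a/ → [+nasal]; 10 /m/ is itself a trigger — this domain ends here.
From /m/ at 6 leftward: 5 /g/ transparent; 4 /i/ → [+nasal]; 3 /i/ → [+nasal]; bound reached.
From /m/ at 10 rightward: 11 /x/ transparent; word edge.
From /m/ at 10 leftward: 9 /a/ → [+nasal]; 8 /x/ transparent; 7 /g/ transparent; 6 /m/ is itself a trigger — this domain ends here.
Target with no active source: position 1 stays [-nasal].

3 4 6 9 10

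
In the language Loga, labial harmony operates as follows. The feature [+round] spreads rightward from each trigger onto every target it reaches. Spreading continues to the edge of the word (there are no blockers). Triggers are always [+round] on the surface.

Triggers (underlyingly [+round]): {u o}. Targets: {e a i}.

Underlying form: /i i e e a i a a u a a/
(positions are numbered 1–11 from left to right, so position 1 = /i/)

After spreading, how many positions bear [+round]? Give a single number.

From /u/ at 9 rightward: 10 /a/ → [+round]; 11 /a/ → [+round]; word edge.
Targets with no active source: positions 1 2 3 4 5 6 7 8 stay [-round].
[+round] positions on the surface: 9 10 11.

3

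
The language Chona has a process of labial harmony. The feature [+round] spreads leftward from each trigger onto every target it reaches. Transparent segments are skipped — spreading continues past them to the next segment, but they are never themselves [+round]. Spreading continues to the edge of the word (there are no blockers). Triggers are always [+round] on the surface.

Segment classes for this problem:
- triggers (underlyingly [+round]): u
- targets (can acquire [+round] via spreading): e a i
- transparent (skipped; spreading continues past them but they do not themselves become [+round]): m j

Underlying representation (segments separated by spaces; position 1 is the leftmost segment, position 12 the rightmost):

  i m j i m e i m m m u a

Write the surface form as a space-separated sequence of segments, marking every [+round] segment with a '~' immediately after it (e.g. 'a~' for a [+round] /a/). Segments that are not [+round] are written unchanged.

i~ m j i~ m e~ i~ m m m u~ a

From /u/ at 11 leftward: 10 /m/ transparent; 9 /m/ transparent; 8 /m/ transparent; 7 /i/ → [+round]; 6 /e/ → [+round]; 5 /m/ transparent; 4 /i/ → [+round]; 3 /j/ transparent; 2 /m/ transparent; 1 /i/ → [+round]; word edge.
Target with no active source: position 12 stays [-round].
[+round] positions on the surface: 1 4 6 7 11.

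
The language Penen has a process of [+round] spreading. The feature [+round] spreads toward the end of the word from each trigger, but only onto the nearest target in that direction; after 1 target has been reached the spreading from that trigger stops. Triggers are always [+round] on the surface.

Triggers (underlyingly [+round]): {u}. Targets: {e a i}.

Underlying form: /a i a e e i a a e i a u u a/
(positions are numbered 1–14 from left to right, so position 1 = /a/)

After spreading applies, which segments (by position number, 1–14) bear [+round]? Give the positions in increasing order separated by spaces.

12 13 14

From /u/ at 12 rightward: 13 /u/ is itself a trigger — this domain ends here.
From /u/ at 13 rightward: 14 /a/ → [+round]; bound reached.
Targets with no active source: positions 1 2 3 4 5 6 7 8 9 10 11 stay [-round].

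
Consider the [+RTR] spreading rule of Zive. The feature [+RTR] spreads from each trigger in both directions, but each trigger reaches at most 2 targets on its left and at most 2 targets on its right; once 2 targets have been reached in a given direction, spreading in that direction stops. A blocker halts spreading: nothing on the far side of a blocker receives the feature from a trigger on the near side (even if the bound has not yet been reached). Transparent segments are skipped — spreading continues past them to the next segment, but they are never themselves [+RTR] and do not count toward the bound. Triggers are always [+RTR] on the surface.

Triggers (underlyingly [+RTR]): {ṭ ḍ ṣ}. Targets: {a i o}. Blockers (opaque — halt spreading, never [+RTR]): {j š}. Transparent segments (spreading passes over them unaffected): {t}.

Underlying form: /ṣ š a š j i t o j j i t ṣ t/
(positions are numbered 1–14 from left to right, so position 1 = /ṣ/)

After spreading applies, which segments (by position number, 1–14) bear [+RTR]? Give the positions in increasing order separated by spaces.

From /ṣ/ at 1 rightward: 2 /š/ blocks.
From /ṣ/ at 1 leftward: word edge.
From /ṣ/ at 13 rightward: 14 /t/ transparent; word edge.
From /ṣ/ at 13 leftward: 12 /t/ transparent; 11 /i/ → [+RTR]; 10 /j/ blocks.
Targets with no active source: positions 3 6 8 stay [-emphatic].

1 11 13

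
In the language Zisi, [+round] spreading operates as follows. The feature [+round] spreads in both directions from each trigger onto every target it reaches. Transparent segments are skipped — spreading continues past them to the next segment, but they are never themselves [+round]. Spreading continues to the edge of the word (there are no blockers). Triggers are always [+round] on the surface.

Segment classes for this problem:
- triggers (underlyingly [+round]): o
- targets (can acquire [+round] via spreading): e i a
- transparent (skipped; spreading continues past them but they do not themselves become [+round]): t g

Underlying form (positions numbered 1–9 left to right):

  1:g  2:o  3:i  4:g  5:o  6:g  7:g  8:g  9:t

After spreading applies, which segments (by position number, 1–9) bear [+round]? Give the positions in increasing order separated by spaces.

2 3 5

From /o/ at 2 rightward: 3 /i/ → [+round]; 4 /g/ transparent; 5 /o/ is itself a trigger — this domain ends here.
From /o/ at 2 leftward: 1 /g/ transparent; word edge.
From /o/ at 5 rightward: 6 /g/ transparent; 7 /g/ transparent; 8 /g/ transparent; 9 /t/ transparent; word edge.
From /o/ at 5 leftward: 4 /g/ transparent; 3 /i/ → [+round]; 2 /o/ is itself a trigger — this domain ends here.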